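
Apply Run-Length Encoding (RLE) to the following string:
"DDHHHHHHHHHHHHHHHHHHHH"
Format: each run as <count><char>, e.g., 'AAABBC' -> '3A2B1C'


Scanning runs left to right:
  i=0: run of 'D' x 2 -> '2D'
  i=2: run of 'H' x 20 -> '20H'

RLE = 2D20H


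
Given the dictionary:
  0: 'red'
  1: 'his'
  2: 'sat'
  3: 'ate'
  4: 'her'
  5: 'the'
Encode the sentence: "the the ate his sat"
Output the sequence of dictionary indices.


Look up each word in the dictionary:
  'the' -> 5
  'the' -> 5
  'ate' -> 3
  'his' -> 1
  'sat' -> 2

Encoded: [5, 5, 3, 1, 2]


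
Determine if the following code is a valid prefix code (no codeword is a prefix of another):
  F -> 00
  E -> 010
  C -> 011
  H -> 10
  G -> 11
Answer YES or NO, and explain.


Checking each pair (does one codeword prefix another?):
  F='00' vs E='010': no prefix
  F='00' vs C='011': no prefix
  F='00' vs H='10': no prefix
  F='00' vs G='11': no prefix
  E='010' vs F='00': no prefix
  E='010' vs C='011': no prefix
  E='010' vs H='10': no prefix
  E='010' vs G='11': no prefix
  C='011' vs F='00': no prefix
  C='011' vs E='010': no prefix
  C='011' vs H='10': no prefix
  C='011' vs G='11': no prefix
  H='10' vs F='00': no prefix
  H='10' vs E='010': no prefix
  H='10' vs C='011': no prefix
  H='10' vs G='11': no prefix
  G='11' vs F='00': no prefix
  G='11' vs E='010': no prefix
  G='11' vs C='011': no prefix
  G='11' vs H='10': no prefix
No violation found over all pairs.

YES -- this is a valid prefix code. No codeword is a prefix of any other codeword.


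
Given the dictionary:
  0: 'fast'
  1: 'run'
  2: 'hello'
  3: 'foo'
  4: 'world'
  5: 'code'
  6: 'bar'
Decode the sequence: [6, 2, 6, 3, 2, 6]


Look up each index in the dictionary:
  6 -> 'bar'
  2 -> 'hello'
  6 -> 'bar'
  3 -> 'foo'
  2 -> 'hello'
  6 -> 'bar'

Decoded: "bar hello bar foo hello bar"


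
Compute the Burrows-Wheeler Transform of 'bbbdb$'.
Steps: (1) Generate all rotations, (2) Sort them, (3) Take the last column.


Rotations (sorted):
  0: $bbbdb -> last char: b
  1: b$bbbd -> last char: d
  2: bbbdb$ -> last char: $
  3: bbdb$b -> last char: b
  4: bdb$bb -> last char: b
  5: db$bbb -> last char: b


BWT = bd$bbb


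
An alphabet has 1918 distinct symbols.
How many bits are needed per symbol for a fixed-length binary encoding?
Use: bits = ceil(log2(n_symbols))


log2(1918) = 10.9054
Bracket: 2^10 = 1024 < 1918 <= 2^11 = 2048
So ceil(log2(1918)) = 11

bits = ceil(log2(1918)) = ceil(10.9054) = 11 bits


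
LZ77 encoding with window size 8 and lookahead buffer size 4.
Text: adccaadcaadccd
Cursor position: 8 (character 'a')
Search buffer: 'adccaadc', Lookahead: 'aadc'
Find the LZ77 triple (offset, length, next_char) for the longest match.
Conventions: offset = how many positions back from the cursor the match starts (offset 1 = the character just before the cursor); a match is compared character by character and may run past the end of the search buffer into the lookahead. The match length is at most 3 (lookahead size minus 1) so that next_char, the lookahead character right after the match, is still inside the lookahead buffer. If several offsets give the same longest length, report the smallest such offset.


Try each offset into the search buffer:
  offset=1 (pos 7, char 'c'): match length 0
  offset=2 (pos 6, char 'd'): match length 0
  offset=3 (pos 5, char 'a'): match length 1
  offset=4 (pos 4, char 'a'): match length 3
  offset=5 (pos 3, char 'c'): match length 0
  offset=6 (pos 2, char 'c'): match length 0
  offset=7 (pos 1, char 'd'): match length 0
  offset=8 (pos 0, char 'a'): match length 1
Longest match has length 3 at offset 4.
next_char = character at position 8 + 3 = 11 -> 'c'

Best match: offset=4, length=3 (matching 'aad' starting at position 4)
LZ77 triple: (4, 3, 'c')


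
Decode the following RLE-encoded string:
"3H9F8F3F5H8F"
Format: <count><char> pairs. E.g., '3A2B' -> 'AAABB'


Expanding each <count><char> pair:
  3H -> 'HHH'
  9F -> 'FFFFFFFFF'
  8F -> 'FFFFFFFF'
  3F -> 'FFF'
  5H -> 'HHHHH'
  8F -> 'FFFFFFFF'

Decoded = HHHFFFFFFFFFFFFFFFFFFFFHHHHHFFFFFFFF


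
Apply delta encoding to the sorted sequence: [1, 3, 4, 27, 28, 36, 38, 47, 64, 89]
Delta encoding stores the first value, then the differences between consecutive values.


First value: 1
Deltas:
  3 - 1 = 2
  4 - 3 = 1
  27 - 4 = 23
  28 - 27 = 1
  36 - 28 = 8
  38 - 36 = 2
  47 - 38 = 9
  64 - 47 = 17
  89 - 64 = 25


Delta encoded: [1, 2, 1, 23, 1, 8, 2, 9, 17, 25]


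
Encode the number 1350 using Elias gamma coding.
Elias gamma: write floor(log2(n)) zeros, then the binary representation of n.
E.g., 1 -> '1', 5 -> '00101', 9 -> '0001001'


num_bits = floor(log2(1350)) + 1 = 11
leading_zeros = num_bits - 1 = 10
binary(1350) = 10101000110

Elias gamma(1350) = '0000000000' + '10101000110' = 000000000010101000110 (21 bits)


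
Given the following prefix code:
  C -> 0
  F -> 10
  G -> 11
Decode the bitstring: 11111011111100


Decoding step by step:
Bits 11 -> G
Bits 11 -> G
Bits 10 -> F
Bits 11 -> G
Bits 11 -> G
Bits 11 -> G
Bits 0 -> C
Bits 0 -> C


Decoded message: GGFGGGCC


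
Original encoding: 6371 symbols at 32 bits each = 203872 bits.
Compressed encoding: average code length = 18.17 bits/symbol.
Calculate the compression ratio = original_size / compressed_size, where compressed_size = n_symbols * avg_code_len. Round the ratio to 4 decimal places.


original_size = n_symbols * orig_bits = 6371 * 32 = 203872 bits
compressed_size = n_symbols * avg_code_len = 6371 * 18.17 = 115761.07 bits
ratio = original_size / compressed_size = 203872 / 115761.07 = 1.7611

Compression ratio = 1.7611


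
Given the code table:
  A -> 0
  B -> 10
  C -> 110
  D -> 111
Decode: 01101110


Decoding:
0 -> A
110 -> C
111 -> D
0 -> A


Result: ACDA


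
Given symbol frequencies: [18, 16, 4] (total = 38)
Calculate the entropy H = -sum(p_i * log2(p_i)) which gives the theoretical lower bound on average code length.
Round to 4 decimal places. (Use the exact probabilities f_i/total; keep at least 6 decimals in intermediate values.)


Per-symbol terms -p_i * log2(p_i) with p_i = f_i/38:
  p = 18/38 = 0.473684: log2(p) = -1.078003, -p*log2(p) = 0.510633
  p = 16/38 = 0.421053: log2(p) = -1.247928, -p*log2(p) = 0.525443
  p = 4/38 = 0.105263: log2(p) = -3.247928, -p*log2(p) = 0.341887
H = 0.510633 + 0.525443 + 0.341887 = 1.377963

H = 1.378 bits/symbol


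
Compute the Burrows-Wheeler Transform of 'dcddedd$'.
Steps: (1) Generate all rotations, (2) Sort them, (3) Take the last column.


Rotations (sorted):
  0: $dcddedd -> last char: d
  1: cddedd$d -> last char: d
  2: d$dcdded -> last char: d
  3: dcddedd$ -> last char: $
  4: dd$dcdde -> last char: e
  5: ddedd$dc -> last char: c
  6: dedd$dcd -> last char: d
  7: edd$dcdd -> last char: d


BWT = ddd$ecdd


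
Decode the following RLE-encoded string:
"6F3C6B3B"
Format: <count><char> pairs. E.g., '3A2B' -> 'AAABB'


Expanding each <count><char> pair:
  6F -> 'FFFFFF'
  3C -> 'CCC'
  6B -> 'BBBBBB'
  3B -> 'BBB'

Decoded = FFFFFFCCCBBBBBBBBB


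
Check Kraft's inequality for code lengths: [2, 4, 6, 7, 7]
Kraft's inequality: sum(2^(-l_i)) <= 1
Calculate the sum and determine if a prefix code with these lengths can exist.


Sum = 2^(-2) + 2^(-4) + 2^(-6) + 2^(-7) + 2^(-7)
    = 0.25 + 0.0625 + 0.015625 + 0.0078125 + 0.0078125
    = 44/128 = 0.34375
Since 0.34375 <= 1, Kraft's inequality IS satisfied.
A prefix code with these lengths CAN exist.

Kraft sum = 0.34375. Satisfied.


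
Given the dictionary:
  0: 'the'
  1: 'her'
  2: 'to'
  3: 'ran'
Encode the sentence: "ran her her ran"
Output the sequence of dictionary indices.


Look up each word in the dictionary:
  'ran' -> 3
  'her' -> 1
  'her' -> 1
  'ran' -> 3

Encoded: [3, 1, 1, 3]


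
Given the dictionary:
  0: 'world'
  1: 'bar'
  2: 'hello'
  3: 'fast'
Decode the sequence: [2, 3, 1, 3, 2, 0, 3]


Look up each index in the dictionary:
  2 -> 'hello'
  3 -> 'fast'
  1 -> 'bar'
  3 -> 'fast'
  2 -> 'hello'
  0 -> 'world'
  3 -> 'fast'

Decoded: "hello fast bar fast hello world fast"


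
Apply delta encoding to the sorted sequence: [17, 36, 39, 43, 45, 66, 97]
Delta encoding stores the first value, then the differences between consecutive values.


First value: 17
Deltas:
  36 - 17 = 19
  39 - 36 = 3
  43 - 39 = 4
  45 - 43 = 2
  66 - 45 = 21
  97 - 66 = 31


Delta encoded: [17, 19, 3, 4, 2, 21, 31]


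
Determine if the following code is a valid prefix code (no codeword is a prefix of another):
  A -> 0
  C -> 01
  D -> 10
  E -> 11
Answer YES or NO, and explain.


Checking each pair (does one codeword prefix another?):
  A='0' vs C='01': prefix -- VIOLATION

NO -- this is NOT a valid prefix code. A (0) is a prefix of C (01).


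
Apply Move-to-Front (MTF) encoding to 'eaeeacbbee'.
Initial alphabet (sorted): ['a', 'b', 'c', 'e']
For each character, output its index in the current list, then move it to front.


MTF encoding:
'e': index 3 in ['a', 'b', 'c', 'e'] -> ['e', 'a', 'b', 'c']
'a': index 1 in ['e', 'a', 'b', 'c'] -> ['a', 'e', 'b', 'c']
'e': index 1 in ['a', 'e', 'b', 'c'] -> ['e', 'a', 'b', 'c']
'e': index 0 in ['e', 'a', 'b', 'c'] -> ['e', 'a', 'b', 'c']
'a': index 1 in ['e', 'a', 'b', 'c'] -> ['a', 'e', 'b', 'c']
'c': index 3 in ['a', 'e', 'b', 'c'] -> ['c', 'a', 'e', 'b']
'b': index 3 in ['c', 'a', 'e', 'b'] -> ['b', 'c', 'a', 'e']
'b': index 0 in ['b', 'c', 'a', 'e'] -> ['b', 'c', 'a', 'e']
'e': index 3 in ['b', 'c', 'a', 'e'] -> ['e', 'b', 'c', 'a']
'e': index 0 in ['e', 'b', 'c', 'a'] -> ['e', 'b', 'c', 'a']


Output: [3, 1, 1, 0, 1, 3, 3, 0, 3, 0]


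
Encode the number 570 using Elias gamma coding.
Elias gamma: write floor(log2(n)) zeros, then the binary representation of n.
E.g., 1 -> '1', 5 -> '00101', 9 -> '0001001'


num_bits = floor(log2(570)) + 1 = 10
leading_zeros = num_bits - 1 = 9
binary(570) = 1000111010

Elias gamma(570) = '000000000' + '1000111010' = 0000000001000111010 (19 bits)


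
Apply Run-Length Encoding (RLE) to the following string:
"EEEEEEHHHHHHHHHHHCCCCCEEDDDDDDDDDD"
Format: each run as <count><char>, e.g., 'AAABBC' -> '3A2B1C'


Scanning runs left to right:
  i=0: run of 'E' x 6 -> '6E'
  i=6: run of 'H' x 11 -> '11H'
  i=17: run of 'C' x 5 -> '5C'
  i=22: run of 'E' x 2 -> '2E'
  i=24: run of 'D' x 10 -> '10D'

RLE = 6E11H5C2E10D


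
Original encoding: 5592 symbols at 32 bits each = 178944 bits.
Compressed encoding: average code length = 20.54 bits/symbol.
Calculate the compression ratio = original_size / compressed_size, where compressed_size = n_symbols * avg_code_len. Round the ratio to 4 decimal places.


original_size = n_symbols * orig_bits = 5592 * 32 = 178944 bits
compressed_size = n_symbols * avg_code_len = 5592 * 20.54 = 114859.68 bits
ratio = original_size / compressed_size = 178944 / 114859.68 = 1.5579

Compression ratio = 1.5579


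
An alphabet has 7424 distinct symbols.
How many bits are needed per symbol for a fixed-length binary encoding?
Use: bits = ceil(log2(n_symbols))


log2(7424) = 12.858
Bracket: 2^12 = 4096 < 7424 <= 2^13 = 8192
So ceil(log2(7424)) = 13

bits = ceil(log2(7424)) = ceil(12.858) = 13 bits


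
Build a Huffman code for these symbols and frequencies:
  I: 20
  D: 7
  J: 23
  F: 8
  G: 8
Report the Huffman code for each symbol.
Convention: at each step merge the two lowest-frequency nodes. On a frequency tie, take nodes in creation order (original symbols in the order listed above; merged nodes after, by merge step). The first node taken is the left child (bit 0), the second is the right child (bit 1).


Huffman tree construction:
Step 1: Merge D(7) + F(8) = 15
Step 2: Merge G(8) + (D+F)(15) = 23
Step 3: Merge I(20) + J(23) = 43
Step 4: Merge (G+(D+F))(23) + (I+J)(43) = 66
Read each symbol's code off the tree from the root (left child = 0, right child = 1).

Codes:
  I: 10 (length 2)
  D: 010 (length 3)
  J: 11 (length 2)
  F: 011 (length 3)
  G: 00 (length 2)
Average code length: 147/66 = 2.2273 bits/symbol


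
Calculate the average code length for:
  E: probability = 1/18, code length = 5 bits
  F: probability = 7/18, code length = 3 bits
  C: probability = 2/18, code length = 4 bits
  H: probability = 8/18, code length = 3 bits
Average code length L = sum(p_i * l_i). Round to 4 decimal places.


Weighted contributions p_i * l_i:
  E: (1/18) * 5 = 5/18
  F: (7/18) * 3 = 21/18
  C: (2/18) * 4 = 8/18
  H: (8/18) * 3 = 24/18
Sum = (5 + 21 + 8 + 24)/18 = 58/18

L = 58/18 = 3.2222 bits/symbol


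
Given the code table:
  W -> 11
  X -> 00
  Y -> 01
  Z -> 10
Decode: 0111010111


Decoding:
01 -> Y
11 -> W
01 -> Y
01 -> Y
11 -> W


Result: YWYYW


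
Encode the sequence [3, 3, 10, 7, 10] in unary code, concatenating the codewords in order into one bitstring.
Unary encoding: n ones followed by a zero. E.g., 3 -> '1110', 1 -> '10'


Encode each number as n ones followed by a terminating 0:
  3 -> 1110 (4 bits)
  3 -> 1110 (4 bits)
  10 -> 11111111110 (11 bits)
  7 -> 11111110 (8 bits)
  10 -> 11111111110 (11 bits)
Total length = 4 + 4 + 11 + 8 + 11 = 38 bits.

Unary([3, 3, 10, 7, 10]) = 11101110111111111101111111011111111110 (38 bits)


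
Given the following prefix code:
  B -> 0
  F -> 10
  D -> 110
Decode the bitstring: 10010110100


Decoding step by step:
Bits 10 -> F
Bits 0 -> B
Bits 10 -> F
Bits 110 -> D
Bits 10 -> F
Bits 0 -> B


Decoded message: FBFDFB


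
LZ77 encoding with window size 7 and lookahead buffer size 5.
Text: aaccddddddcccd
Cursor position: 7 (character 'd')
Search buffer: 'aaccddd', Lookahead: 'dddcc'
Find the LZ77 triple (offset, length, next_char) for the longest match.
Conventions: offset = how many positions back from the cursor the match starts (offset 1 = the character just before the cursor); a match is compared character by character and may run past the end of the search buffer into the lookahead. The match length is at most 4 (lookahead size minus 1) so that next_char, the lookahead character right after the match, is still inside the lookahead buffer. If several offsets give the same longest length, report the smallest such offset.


Try each offset into the search buffer:
  offset=1 (pos 6, char 'd'): match length 3
  offset=2 (pos 5, char 'd'): match length 3
  offset=3 (pos 4, char 'd'): match length 3
  offset=4 (pos 3, char 'c'): match length 0
  offset=5 (pos 2, char 'c'): match length 0
  offset=6 (pos 1, char 'a'): match length 0
  offset=7 (pos 0, char 'a'): match length 0
Longest match has length 3, found at offsets 1, 2, 3; take the smallest, offset 1.
next_char = character at position 7 + 3 = 10 -> 'c'

Best match: offset=1, length=3 (matching 'ddd' starting at position 6)
LZ77 triple: (1, 3, 'c')


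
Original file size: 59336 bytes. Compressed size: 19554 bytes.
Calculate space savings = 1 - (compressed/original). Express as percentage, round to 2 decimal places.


ratio = compressed/original = 19554/59336 = 0.329547
savings = 1 - ratio = 1 - 0.329547 = 0.670453
as a percentage: 0.670453 * 100 = 67.05%

Space savings = 1 - 19554/59336 = 67.05%


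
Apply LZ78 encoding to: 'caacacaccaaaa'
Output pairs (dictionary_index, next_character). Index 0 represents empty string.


LZ78 encoding steps:
Dictionary: {0: ''}
Step 1: w='' (idx 0), next='c' -> output (0, 'c'), add 'c' as idx 1
Step 2: w='' (idx 0), next='a' -> output (0, 'a'), add 'a' as idx 2
Step 3: w='a' (idx 2), next='c' -> output (2, 'c'), add 'ac' as idx 3
Step 4: w='ac' (idx 3), next='a' -> output (3, 'a'), add 'aca' as idx 4
Step 5: w='c' (idx 1), next='c' -> output (1, 'c'), add 'cc' as idx 5
Step 6: w='a' (idx 2), next='a' -> output (2, 'a'), add 'aa' as idx 6
Step 7: w='aa' (idx 6), end of input -> output (6, '')


Encoded: [(0, 'c'), (0, 'a'), (2, 'c'), (3, 'a'), (1, 'c'), (2, 'a'), (6, '')]


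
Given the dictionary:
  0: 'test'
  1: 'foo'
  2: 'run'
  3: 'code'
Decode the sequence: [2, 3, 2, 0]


Look up each index in the dictionary:
  2 -> 'run'
  3 -> 'code'
  2 -> 'run'
  0 -> 'test'

Decoded: "run code run test"


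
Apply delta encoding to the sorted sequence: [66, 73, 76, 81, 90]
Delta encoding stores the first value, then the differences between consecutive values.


First value: 66
Deltas:
  73 - 66 = 7
  76 - 73 = 3
  81 - 76 = 5
  90 - 81 = 9


Delta encoded: [66, 7, 3, 5, 9]


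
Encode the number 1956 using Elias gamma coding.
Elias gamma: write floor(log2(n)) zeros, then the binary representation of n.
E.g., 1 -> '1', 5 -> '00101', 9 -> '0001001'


num_bits = floor(log2(1956)) + 1 = 11
leading_zeros = num_bits - 1 = 10
binary(1956) = 11110100100

Elias gamma(1956) = '0000000000' + '11110100100' = 000000000011110100100 (21 bits)


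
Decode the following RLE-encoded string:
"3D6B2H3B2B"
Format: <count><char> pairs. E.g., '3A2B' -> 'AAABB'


Expanding each <count><char> pair:
  3D -> 'DDD'
  6B -> 'BBBBBB'
  2H -> 'HH'
  3B -> 'BBB'
  2B -> 'BB'

Decoded = DDDBBBBBBHHBBBBB


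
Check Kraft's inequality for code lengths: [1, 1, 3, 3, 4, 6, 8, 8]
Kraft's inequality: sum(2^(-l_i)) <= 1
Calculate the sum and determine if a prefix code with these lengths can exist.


Sum = 2^(-1) + 2^(-1) + 2^(-3) + 2^(-3) + 2^(-4) + 2^(-6) + 2^(-8) + 2^(-8)
    = 0.5 + 0.5 + 0.125 + 0.125 + 0.0625 + 0.015625 + 0.00390625 + 0.00390625
    = 342/256 = 1.3359375
Since 1.3359375 > 1, Kraft's inequality is NOT satisfied.
A prefix code with these lengths CANNOT exist.

Kraft sum = 1.3359375. Not satisfied.


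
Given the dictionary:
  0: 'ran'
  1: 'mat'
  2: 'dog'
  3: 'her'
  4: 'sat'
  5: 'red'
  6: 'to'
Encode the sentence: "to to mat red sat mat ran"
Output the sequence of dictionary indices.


Look up each word in the dictionary:
  'to' -> 6
  'to' -> 6
  'mat' -> 1
  'red' -> 5
  'sat' -> 4
  'mat' -> 1
  'ran' -> 0

Encoded: [6, 6, 1, 5, 4, 1, 0]


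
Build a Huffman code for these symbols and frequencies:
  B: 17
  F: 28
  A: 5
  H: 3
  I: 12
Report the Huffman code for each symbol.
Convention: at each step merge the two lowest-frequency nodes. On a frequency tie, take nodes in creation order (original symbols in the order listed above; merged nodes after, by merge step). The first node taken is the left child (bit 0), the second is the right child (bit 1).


Huffman tree construction:
Step 1: Merge H(3) + A(5) = 8
Step 2: Merge (H+A)(8) + I(12) = 20
Step 3: Merge B(17) + ((H+A)+I)(20) = 37
Step 4: Merge F(28) + (B+((H+A)+I))(37) = 65
Read each symbol's code off the tree from the root (left child = 0, right child = 1).

Codes:
  B: 10 (length 2)
  F: 0 (length 1)
  A: 1101 (length 4)
  H: 1100 (length 4)
  I: 111 (length 3)
Average code length: 130/65 = 2.0000 bits/symbol


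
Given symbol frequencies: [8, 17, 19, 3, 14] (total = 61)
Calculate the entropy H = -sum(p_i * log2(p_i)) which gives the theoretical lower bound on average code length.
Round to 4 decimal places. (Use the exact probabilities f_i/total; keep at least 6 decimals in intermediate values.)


Per-symbol terms -p_i * log2(p_i) with p_i = f_i/61:
  p = 8/61 = 0.131148: log2(p) = -2.930737, -p*log2(p) = 0.384359
  p = 17/61 = 0.278689: log2(p) = -1.843274, -p*log2(p) = 0.513699
  p = 19/61 = 0.311475: log2(p) = -1.682810, -p*log2(p) = 0.524154
  p = 3/61 = 0.049180: log2(p) = -4.345775, -p*log2(p) = 0.213727
  p = 14/61 = 0.229508: log2(p) = -2.123382, -p*log2(p) = 0.487334
H = 0.384359 + 0.513699 + 0.524154 + 0.213727 + 0.487334 = 2.123273

H = 2.1233 bits/symbol


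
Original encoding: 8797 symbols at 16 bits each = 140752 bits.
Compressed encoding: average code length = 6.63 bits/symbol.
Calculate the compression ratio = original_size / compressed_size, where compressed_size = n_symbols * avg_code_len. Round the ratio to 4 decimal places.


original_size = n_symbols * orig_bits = 8797 * 16 = 140752 bits
compressed_size = n_symbols * avg_code_len = 8797 * 6.63 = 58324.11 bits
ratio = original_size / compressed_size = 140752 / 58324.11 = 2.4133

Compression ratio = 2.4133


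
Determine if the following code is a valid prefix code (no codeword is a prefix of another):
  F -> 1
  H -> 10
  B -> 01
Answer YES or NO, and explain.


Checking each pair (does one codeword prefix another?):
  F='1' vs H='10': prefix -- VIOLATION

NO -- this is NOT a valid prefix code. F (1) is a prefix of H (10).


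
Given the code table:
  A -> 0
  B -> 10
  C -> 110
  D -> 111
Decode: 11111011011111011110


Decoding:
111 -> D
110 -> C
110 -> C
111 -> D
110 -> C
111 -> D
10 -> B


Result: DCCDCDB


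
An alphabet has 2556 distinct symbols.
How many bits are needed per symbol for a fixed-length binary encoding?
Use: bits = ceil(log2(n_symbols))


log2(2556) = 11.3197
Bracket: 2^11 = 2048 < 2556 <= 2^12 = 4096
So ceil(log2(2556)) = 12

bits = ceil(log2(2556)) = ceil(11.3197) = 12 bits


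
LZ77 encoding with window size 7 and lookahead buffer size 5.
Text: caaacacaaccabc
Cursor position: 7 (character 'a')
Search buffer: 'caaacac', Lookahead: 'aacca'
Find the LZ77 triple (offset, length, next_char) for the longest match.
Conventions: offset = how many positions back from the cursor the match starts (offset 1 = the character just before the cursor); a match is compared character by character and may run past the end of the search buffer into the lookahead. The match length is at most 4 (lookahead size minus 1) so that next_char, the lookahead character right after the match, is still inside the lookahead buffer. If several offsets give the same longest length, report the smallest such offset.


Try each offset into the search buffer:
  offset=1 (pos 6, char 'c'): match length 0
  offset=2 (pos 5, char 'a'): match length 1
  offset=3 (pos 4, char 'c'): match length 0
  offset=4 (pos 3, char 'a'): match length 1
  offset=5 (pos 2, char 'a'): match length 3
  offset=6 (pos 1, char 'a'): match length 2
  offset=7 (pos 0, char 'c'): match length 0
Longest match has length 3 at offset 5.
next_char = character at position 7 + 3 = 10 -> 'c'

Best match: offset=5, length=3 (matching 'aac' starting at position 2)
LZ77 triple: (5, 3, 'c')


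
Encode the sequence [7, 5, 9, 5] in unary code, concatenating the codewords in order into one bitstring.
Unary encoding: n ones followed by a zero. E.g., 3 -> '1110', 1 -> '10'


Encode each number as n ones followed by a terminating 0:
  7 -> 11111110 (8 bits)
  5 -> 111110 (6 bits)
  9 -> 1111111110 (10 bits)
  5 -> 111110 (6 bits)
Total length = 8 + 6 + 10 + 6 = 30 bits.

Unary([7, 5, 9, 5]) = 111111101111101111111110111110 (30 bits)


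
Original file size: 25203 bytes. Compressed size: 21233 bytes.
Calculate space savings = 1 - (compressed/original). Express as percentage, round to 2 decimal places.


ratio = compressed/original = 21233/25203 = 0.842479
savings = 1 - ratio = 1 - 0.842479 = 0.157521
as a percentage: 0.157521 * 100 = 15.75%

Space savings = 1 - 21233/25203 = 15.75%


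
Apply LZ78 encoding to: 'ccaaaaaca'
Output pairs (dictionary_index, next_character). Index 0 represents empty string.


LZ78 encoding steps:
Dictionary: {0: ''}
Step 1: w='' (idx 0), next='c' -> output (0, 'c'), add 'c' as idx 1
Step 2: w='c' (idx 1), next='a' -> output (1, 'a'), add 'ca' as idx 2
Step 3: w='' (idx 0), next='a' -> output (0, 'a'), add 'a' as idx 3
Step 4: w='a' (idx 3), next='a' -> output (3, 'a'), add 'aa' as idx 4
Step 5: w='a' (idx 3), next='c' -> output (3, 'c'), add 'ac' as idx 5
Step 6: w='a' (idx 3), end of input -> output (3, '')


Encoded: [(0, 'c'), (1, 'a'), (0, 'a'), (3, 'a'), (3, 'c'), (3, '')]


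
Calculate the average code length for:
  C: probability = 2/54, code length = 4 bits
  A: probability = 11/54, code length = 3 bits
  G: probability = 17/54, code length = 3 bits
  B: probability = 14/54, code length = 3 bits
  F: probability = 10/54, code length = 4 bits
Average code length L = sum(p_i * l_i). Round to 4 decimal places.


Weighted contributions p_i * l_i:
  C: (2/54) * 4 = 8/54
  A: (11/54) * 3 = 33/54
  G: (17/54) * 3 = 51/54
  B: (14/54) * 3 = 42/54
  F: (10/54) * 4 = 40/54
Sum = (8 + 33 + 51 + 42 + 40)/54 = 174/54

L = 174/54 = 3.2222 bits/symbol


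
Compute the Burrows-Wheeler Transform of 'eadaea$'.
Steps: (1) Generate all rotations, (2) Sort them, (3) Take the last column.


Rotations (sorted):
  0: $eadaea -> last char: a
  1: a$eadae -> last char: e
  2: adaea$e -> last char: e
  3: aea$ead -> last char: d
  4: daea$ea -> last char: a
  5: ea$eada -> last char: a
  6: eadaea$ -> last char: $


BWT = aeedaa$


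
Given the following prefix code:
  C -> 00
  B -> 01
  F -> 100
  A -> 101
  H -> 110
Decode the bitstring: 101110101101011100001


Decoding step by step:
Bits 101 -> A
Bits 110 -> H
Bits 101 -> A
Bits 101 -> A
Bits 01 -> B
Bits 110 -> H
Bits 00 -> C
Bits 01 -> B


Decoded message: AHAABHCB


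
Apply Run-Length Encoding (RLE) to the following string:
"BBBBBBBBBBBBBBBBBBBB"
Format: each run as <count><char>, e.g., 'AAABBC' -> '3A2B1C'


Scanning runs left to right:
  i=0: run of 'B' x 20 -> '20B'

RLE = 20B


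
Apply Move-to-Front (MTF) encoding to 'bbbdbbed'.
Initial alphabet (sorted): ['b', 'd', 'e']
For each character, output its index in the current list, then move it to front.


MTF encoding:
'b': index 0 in ['b', 'd', 'e'] -> ['b', 'd', 'e']
'b': index 0 in ['b', 'd', 'e'] -> ['b', 'd', 'e']
'b': index 0 in ['b', 'd', 'e'] -> ['b', 'd', 'e']
'd': index 1 in ['b', 'd', 'e'] -> ['d', 'b', 'e']
'b': index 1 in ['d', 'b', 'e'] -> ['b', 'd', 'e']
'b': index 0 in ['b', 'd', 'e'] -> ['b', 'd', 'e']
'e': index 2 in ['b', 'd', 'e'] -> ['e', 'b', 'd']
'd': index 2 in ['e', 'b', 'd'] -> ['d', 'e', 'b']


Output: [0, 0, 0, 1, 1, 0, 2, 2]


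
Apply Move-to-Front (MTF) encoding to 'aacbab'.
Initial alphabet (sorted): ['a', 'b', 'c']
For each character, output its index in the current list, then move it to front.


MTF encoding:
'a': index 0 in ['a', 'b', 'c'] -> ['a', 'b', 'c']
'a': index 0 in ['a', 'b', 'c'] -> ['a', 'b', 'c']
'c': index 2 in ['a', 'b', 'c'] -> ['c', 'a', 'b']
'b': index 2 in ['c', 'a', 'b'] -> ['b', 'c', 'a']
'a': index 2 in ['b', 'c', 'a'] -> ['a', 'b', 'c']
'b': index 1 in ['a', 'b', 'c'] -> ['b', 'a', 'c']


Output: [0, 0, 2, 2, 2, 1]


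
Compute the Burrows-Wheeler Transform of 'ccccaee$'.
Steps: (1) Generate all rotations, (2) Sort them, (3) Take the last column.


Rotations (sorted):
  0: $ccccaee -> last char: e
  1: aee$cccc -> last char: c
  2: caee$ccc -> last char: c
  3: ccaee$cc -> last char: c
  4: cccaee$c -> last char: c
  5: ccccaee$ -> last char: $
  6: e$ccccae -> last char: e
  7: ee$cccca -> last char: a


BWT = ecccc$ea


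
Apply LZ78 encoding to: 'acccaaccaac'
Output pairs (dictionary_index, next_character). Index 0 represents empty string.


LZ78 encoding steps:
Dictionary: {0: ''}
Step 1: w='' (idx 0), next='a' -> output (0, 'a'), add 'a' as idx 1
Step 2: w='' (idx 0), next='c' -> output (0, 'c'), add 'c' as idx 2
Step 3: w='c' (idx 2), next='c' -> output (2, 'c'), add 'cc' as idx 3
Step 4: w='a' (idx 1), next='a' -> output (1, 'a'), add 'aa' as idx 4
Step 5: w='cc' (idx 3), next='a' -> output (3, 'a'), add 'cca' as idx 5
Step 6: w='a' (idx 1), next='c' -> output (1, 'c'), add 'ac' as idx 6


Encoded: [(0, 'a'), (0, 'c'), (2, 'c'), (1, 'a'), (3, 'a'), (1, 'c')]


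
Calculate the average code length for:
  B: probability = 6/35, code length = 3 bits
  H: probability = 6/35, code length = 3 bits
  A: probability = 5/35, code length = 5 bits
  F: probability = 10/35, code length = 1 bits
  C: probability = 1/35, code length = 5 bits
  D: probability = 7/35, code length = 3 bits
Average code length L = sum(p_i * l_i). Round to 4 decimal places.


Weighted contributions p_i * l_i:
  B: (6/35) * 3 = 18/35
  H: (6/35) * 3 = 18/35
  A: (5/35) * 5 = 25/35
  F: (10/35) * 1 = 10/35
  C: (1/35) * 5 = 5/35
  D: (7/35) * 3 = 21/35
Sum = (18 + 18 + 25 + 10 + 5 + 21)/35 = 97/35

L = 97/35 = 2.7714 bits/symbol


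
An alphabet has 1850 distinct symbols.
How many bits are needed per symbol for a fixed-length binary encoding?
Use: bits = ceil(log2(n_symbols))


log2(1850) = 10.8533
Bracket: 2^10 = 1024 < 1850 <= 2^11 = 2048
So ceil(log2(1850)) = 11

bits = ceil(log2(1850)) = ceil(10.8533) = 11 bits


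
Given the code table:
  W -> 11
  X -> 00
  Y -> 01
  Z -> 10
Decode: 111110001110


Decoding:
11 -> W
11 -> W
10 -> Z
00 -> X
11 -> W
10 -> Z


Result: WWZXWZ


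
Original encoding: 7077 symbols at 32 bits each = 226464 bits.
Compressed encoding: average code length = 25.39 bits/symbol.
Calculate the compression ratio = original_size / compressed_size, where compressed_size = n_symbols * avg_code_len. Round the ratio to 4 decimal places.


original_size = n_symbols * orig_bits = 7077 * 32 = 226464 bits
compressed_size = n_symbols * avg_code_len = 7077 * 25.39 = 179685.03 bits
ratio = original_size / compressed_size = 226464 / 179685.03 = 1.2603

Compression ratio = 1.2603


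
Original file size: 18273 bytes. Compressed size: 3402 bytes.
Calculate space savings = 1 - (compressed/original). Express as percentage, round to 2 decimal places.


ratio = compressed/original = 3402/18273 = 0.186176
savings = 1 - ratio = 1 - 0.186176 = 0.813824
as a percentage: 0.813824 * 100 = 81.38%

Space savings = 1 - 3402/18273 = 81.38%


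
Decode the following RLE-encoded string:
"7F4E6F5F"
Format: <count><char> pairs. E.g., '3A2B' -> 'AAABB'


Expanding each <count><char> pair:
  7F -> 'FFFFFFF'
  4E -> 'EEEE'
  6F -> 'FFFFFF'
  5F -> 'FFFFF'

Decoded = FFFFFFFEEEEFFFFFFFFFFF


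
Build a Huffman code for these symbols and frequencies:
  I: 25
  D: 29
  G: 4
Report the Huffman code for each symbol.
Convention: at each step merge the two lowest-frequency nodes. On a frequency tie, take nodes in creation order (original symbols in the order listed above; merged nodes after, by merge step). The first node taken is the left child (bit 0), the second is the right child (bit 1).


Huffman tree construction:
Step 1: Merge G(4) + I(25) = 29
Step 2: Merge D(29) + (G+I)(29) = 58
Read each symbol's code off the tree from the root (left child = 0, right child = 1).

Codes:
  I: 11 (length 2)
  D: 0 (length 1)
  G: 10 (length 2)
Average code length: 87/58 = 1.5000 bits/symbol


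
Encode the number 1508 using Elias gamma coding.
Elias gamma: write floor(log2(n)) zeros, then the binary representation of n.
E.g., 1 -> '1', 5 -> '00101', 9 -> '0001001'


num_bits = floor(log2(1508)) + 1 = 11
leading_zeros = num_bits - 1 = 10
binary(1508) = 10111100100

Elias gamma(1508) = '0000000000' + '10111100100' = 000000000010111100100 (21 bits)


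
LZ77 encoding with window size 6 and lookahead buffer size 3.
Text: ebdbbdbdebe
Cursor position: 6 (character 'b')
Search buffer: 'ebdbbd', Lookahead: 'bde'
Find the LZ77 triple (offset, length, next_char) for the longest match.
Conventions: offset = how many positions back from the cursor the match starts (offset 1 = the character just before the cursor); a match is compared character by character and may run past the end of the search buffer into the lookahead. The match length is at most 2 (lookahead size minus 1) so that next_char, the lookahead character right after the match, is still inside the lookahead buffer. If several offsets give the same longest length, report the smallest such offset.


Try each offset into the search buffer:
  offset=1 (pos 5, char 'd'): match length 0
  offset=2 (pos 4, char 'b'): match length 2
  offset=3 (pos 3, char 'b'): match length 1
  offset=4 (pos 2, char 'd'): match length 0
  offset=5 (pos 1, char 'b'): match length 2
  offset=6 (pos 0, char 'e'): match length 0
Longest match has length 2, found at offsets 2, 5; take the smallest, offset 2.
next_char = character at position 6 + 2 = 8 -> 'e'

Best match: offset=2, length=2 (matching 'bd' starting at position 4)
LZ77 triple: (2, 2, 'e')


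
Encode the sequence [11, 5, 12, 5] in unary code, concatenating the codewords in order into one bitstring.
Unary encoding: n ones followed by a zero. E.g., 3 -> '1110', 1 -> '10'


Encode each number as n ones followed by a terminating 0:
  11 -> 111111111110 (12 bits)
  5 -> 111110 (6 bits)
  12 -> 1111111111110 (13 bits)
  5 -> 111110 (6 bits)
Total length = 12 + 6 + 13 + 6 = 37 bits.

Unary([11, 5, 12, 5]) = 1111111111101111101111111111110111110 (37 bits)


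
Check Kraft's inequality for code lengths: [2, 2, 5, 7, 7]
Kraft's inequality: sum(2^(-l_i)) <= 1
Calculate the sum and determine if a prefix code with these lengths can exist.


Sum = 2^(-2) + 2^(-2) + 2^(-5) + 2^(-7) + 2^(-7)
    = 0.25 + 0.25 + 0.03125 + 0.0078125 + 0.0078125
    = 70/128 = 0.546875
Since 0.546875 <= 1, Kraft's inequality IS satisfied.
A prefix code with these lengths CAN exist.

Kraft sum = 0.546875. Satisfied.


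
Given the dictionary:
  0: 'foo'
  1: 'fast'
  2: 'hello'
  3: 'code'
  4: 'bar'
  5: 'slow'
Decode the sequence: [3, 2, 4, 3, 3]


Look up each index in the dictionary:
  3 -> 'code'
  2 -> 'hello'
  4 -> 'bar'
  3 -> 'code'
  3 -> 'code'

Decoded: "code hello bar code code"


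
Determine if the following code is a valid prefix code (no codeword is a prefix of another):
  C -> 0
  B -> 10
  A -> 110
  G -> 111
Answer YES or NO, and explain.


Checking each pair (does one codeword prefix another?):
  C='0' vs B='10': no prefix
  C='0' vs A='110': no prefix
  C='0' vs G='111': no prefix
  B='10' vs C='0': no prefix
  B='10' vs A='110': no prefix
  B='10' vs G='111': no prefix
  A='110' vs C='0': no prefix
  A='110' vs B='10': no prefix
  A='110' vs G='111': no prefix
  G='111' vs C='0': no prefix
  G='111' vs B='10': no prefix
  G='111' vs A='110': no prefix
No violation found over all pairs.

YES -- this is a valid prefix code. No codeword is a prefix of any other codeword.


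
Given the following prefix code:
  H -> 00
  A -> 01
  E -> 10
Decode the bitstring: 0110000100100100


Decoding step by step:
Bits 01 -> A
Bits 10 -> E
Bits 00 -> H
Bits 01 -> A
Bits 00 -> H
Bits 10 -> E
Bits 01 -> A
Bits 00 -> H


Decoded message: AEHAHEAH


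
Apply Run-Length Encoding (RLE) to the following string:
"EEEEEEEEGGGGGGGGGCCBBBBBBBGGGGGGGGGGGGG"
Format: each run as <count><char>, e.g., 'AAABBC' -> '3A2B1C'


Scanning runs left to right:
  i=0: run of 'E' x 8 -> '8E'
  i=8: run of 'G' x 9 -> '9G'
  i=17: run of 'C' x 2 -> '2C'
  i=19: run of 'B' x 7 -> '7B'
  i=26: run of 'G' x 13 -> '13G'

RLE = 8E9G2C7B13G


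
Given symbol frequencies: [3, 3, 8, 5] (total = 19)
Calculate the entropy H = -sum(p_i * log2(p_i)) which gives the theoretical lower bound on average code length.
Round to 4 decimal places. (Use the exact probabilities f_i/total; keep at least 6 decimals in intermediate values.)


Per-symbol terms -p_i * log2(p_i) with p_i = f_i/19:
  p = 3/19 = 0.157895: log2(p) = -2.662965, -p*log2(p) = 0.420468
  p = 3/19 = 0.157895: log2(p) = -2.662965, -p*log2(p) = 0.420468
  p = 8/19 = 0.421053: log2(p) = -1.247928, -p*log2(p) = 0.525443
  p = 5/19 = 0.263158: log2(p) = -1.925999, -p*log2(p) = 0.506842
H = 0.420468 + 0.420468 + 0.525443 + 0.506842 = 1.873221

H = 1.8732 bits/symbol


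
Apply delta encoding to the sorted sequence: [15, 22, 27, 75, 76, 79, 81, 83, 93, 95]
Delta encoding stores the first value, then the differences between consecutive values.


First value: 15
Deltas:
  22 - 15 = 7
  27 - 22 = 5
  75 - 27 = 48
  76 - 75 = 1
  79 - 76 = 3
  81 - 79 = 2
  83 - 81 = 2
  93 - 83 = 10
  95 - 93 = 2


Delta encoded: [15, 7, 5, 48, 1, 3, 2, 2, 10, 2]


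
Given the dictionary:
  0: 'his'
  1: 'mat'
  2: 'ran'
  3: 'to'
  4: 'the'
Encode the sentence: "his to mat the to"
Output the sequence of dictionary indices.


Look up each word in the dictionary:
  'his' -> 0
  'to' -> 3
  'mat' -> 1
  'the' -> 4
  'to' -> 3

Encoded: [0, 3, 1, 4, 3]


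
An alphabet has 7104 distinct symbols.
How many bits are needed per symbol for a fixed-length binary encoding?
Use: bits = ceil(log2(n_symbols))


log2(7104) = 12.7944
Bracket: 2^12 = 4096 < 7104 <= 2^13 = 8192
So ceil(log2(7104)) = 13

bits = ceil(log2(7104)) = ceil(12.7944) = 13 bits


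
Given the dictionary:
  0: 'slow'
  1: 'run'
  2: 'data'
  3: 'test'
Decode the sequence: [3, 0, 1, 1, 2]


Look up each index in the dictionary:
  3 -> 'test'
  0 -> 'slow'
  1 -> 'run'
  1 -> 'run'
  2 -> 'data'

Decoded: "test slow run run data"


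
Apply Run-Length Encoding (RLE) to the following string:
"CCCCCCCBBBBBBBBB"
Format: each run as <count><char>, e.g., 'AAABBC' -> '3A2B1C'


Scanning runs left to right:
  i=0: run of 'C' x 7 -> '7C'
  i=7: run of 'B' x 9 -> '9B'

RLE = 7C9B


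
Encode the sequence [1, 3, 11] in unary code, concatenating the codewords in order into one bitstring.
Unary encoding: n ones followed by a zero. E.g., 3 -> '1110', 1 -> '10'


Encode each number as n ones followed by a terminating 0:
  1 -> 10 (2 bits)
  3 -> 1110 (4 bits)
  11 -> 111111111110 (12 bits)
Total length = 2 + 4 + 12 = 18 bits.

Unary([1, 3, 11]) = 101110111111111110 (18 bits)


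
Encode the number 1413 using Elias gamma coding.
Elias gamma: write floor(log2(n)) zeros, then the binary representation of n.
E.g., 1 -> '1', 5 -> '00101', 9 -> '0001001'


num_bits = floor(log2(1413)) + 1 = 11
leading_zeros = num_bits - 1 = 10
binary(1413) = 10110000101

Elias gamma(1413) = '0000000000' + '10110000101' = 000000000010110000101 (21 bits)


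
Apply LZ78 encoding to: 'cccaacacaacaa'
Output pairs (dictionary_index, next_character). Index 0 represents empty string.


LZ78 encoding steps:
Dictionary: {0: ''}
Step 1: w='' (idx 0), next='c' -> output (0, 'c'), add 'c' as idx 1
Step 2: w='c' (idx 1), next='c' -> output (1, 'c'), add 'cc' as idx 2
Step 3: w='' (idx 0), next='a' -> output (0, 'a'), add 'a' as idx 3
Step 4: w='a' (idx 3), next='c' -> output (3, 'c'), add 'ac' as idx 4
Step 5: w='ac' (idx 4), next='a' -> output (4, 'a'), add 'aca' as idx 5
Step 6: w='aca' (idx 5), next='a' -> output (5, 'a'), add 'acaa' as idx 6


Encoded: [(0, 'c'), (1, 'c'), (0, 'a'), (3, 'c'), (4, 'a'), (5, 'a')]


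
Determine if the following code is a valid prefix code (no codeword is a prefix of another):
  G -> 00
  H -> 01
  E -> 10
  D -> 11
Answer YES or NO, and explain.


Checking each pair (does one codeword prefix another?):
  G='00' vs H='01': no prefix
  G='00' vs E='10': no prefix
  G='00' vs D='11': no prefix
  H='01' vs G='00': no prefix
  H='01' vs E='10': no prefix
  H='01' vs D='11': no prefix
  E='10' vs G='00': no prefix
  E='10' vs H='01': no prefix
  E='10' vs D='11': no prefix
  D='11' vs G='00': no prefix
  D='11' vs H='01': no prefix
  D='11' vs E='10': no prefix
No violation found over all pairs.

YES -- this is a valid prefix code. No codeword is a prefix of any other codeword.


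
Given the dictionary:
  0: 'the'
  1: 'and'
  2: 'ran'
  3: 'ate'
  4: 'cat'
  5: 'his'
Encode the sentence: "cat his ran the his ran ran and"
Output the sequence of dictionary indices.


Look up each word in the dictionary:
  'cat' -> 4
  'his' -> 5
  'ran' -> 2
  'the' -> 0
  'his' -> 5
  'ran' -> 2
  'ran' -> 2
  'and' -> 1

Encoded: [4, 5, 2, 0, 5, 2, 2, 1]


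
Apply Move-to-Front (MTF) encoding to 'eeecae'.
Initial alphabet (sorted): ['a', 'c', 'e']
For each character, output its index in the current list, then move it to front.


MTF encoding:
'e': index 2 in ['a', 'c', 'e'] -> ['e', 'a', 'c']
'e': index 0 in ['e', 'a', 'c'] -> ['e', 'a', 'c']
'e': index 0 in ['e', 'a', 'c'] -> ['e', 'a', 'c']
'c': index 2 in ['e', 'a', 'c'] -> ['c', 'e', 'a']
'a': index 2 in ['c', 'e', 'a'] -> ['a', 'c', 'e']
'e': index 2 in ['a', 'c', 'e'] -> ['e', 'a', 'c']


Output: [2, 0, 0, 2, 2, 2]


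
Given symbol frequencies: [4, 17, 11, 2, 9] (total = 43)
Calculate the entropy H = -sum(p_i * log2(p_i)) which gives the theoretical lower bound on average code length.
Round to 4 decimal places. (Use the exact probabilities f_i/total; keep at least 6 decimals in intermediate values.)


Per-symbol terms -p_i * log2(p_i) with p_i = f_i/43:
  p = 4/43 = 0.093023: log2(p) = -3.426265, -p*log2(p) = 0.318722
  p = 17/43 = 0.395349: log2(p) = -1.338802, -p*log2(p) = 0.529294
  p = 11/43 = 0.255814: log2(p) = -1.966833, -p*log2(p) = 0.503143
  p = 2/43 = 0.046512: log2(p) = -4.426265, -p*log2(p) = 0.205873
  p = 9/43 = 0.209302: log2(p) = -2.256340, -p*log2(p) = 0.472257
H = 0.318722 + 0.529294 + 0.503143 + 0.205873 + 0.472257 = 2.029289

H = 2.0293 bits/symbol
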